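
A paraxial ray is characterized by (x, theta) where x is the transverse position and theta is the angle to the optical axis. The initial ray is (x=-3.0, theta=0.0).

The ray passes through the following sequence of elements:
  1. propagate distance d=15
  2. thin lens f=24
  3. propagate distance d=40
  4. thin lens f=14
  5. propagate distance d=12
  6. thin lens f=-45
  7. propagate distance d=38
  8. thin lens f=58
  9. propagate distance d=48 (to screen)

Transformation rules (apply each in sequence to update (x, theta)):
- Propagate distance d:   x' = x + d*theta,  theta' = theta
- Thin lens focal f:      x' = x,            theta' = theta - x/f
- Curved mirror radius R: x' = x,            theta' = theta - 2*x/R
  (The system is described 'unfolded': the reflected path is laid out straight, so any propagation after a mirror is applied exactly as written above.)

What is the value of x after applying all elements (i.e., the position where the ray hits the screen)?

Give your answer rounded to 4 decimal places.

Initial: x=-3.0000 theta=0.0000
After 1 (propagate distance d=15): x=-3.0000 theta=0.0000
After 2 (thin lens f=24): x=-3.0000 theta=0.1250
After 3 (propagate distance d=40): x=2.0000 theta=0.1250
After 4 (thin lens f=14): x=2.0000 theta=-1/56 (≈-0.0179)
After 5 (propagate distance d=12): x=25/14 (≈1.7857) theta=-1/56 (≈-0.0179)
After 6 (thin lens f=-45): x=25/14 (≈1.7857) theta=11/504 (≈0.0218)
After 7 (propagate distance d=38): x=659/252 (≈2.6151) theta=11/504 (≈0.0218)
After 8 (thin lens f=58): x=659/252 (≈2.6151) theta=-85/3654 (≈-0.0233)
After 9 (propagate distance d=48 (to screen)): x=10951/7308 (≈1.4985) theta=-85/3654 (≈-0.0233)
Rounded to 4 decimal places: x = 1.4985

Answer: 1.4985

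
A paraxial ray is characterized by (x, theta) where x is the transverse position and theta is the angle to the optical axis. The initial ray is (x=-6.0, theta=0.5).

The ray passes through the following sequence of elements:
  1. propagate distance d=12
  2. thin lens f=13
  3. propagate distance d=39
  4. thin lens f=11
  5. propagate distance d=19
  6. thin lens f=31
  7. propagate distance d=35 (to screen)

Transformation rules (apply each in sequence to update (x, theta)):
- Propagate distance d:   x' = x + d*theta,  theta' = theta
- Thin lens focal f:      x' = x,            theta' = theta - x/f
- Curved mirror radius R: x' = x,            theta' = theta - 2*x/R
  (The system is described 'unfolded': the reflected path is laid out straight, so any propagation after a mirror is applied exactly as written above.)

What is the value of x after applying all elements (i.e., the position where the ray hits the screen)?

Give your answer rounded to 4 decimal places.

Initial: x=-6.0000 theta=0.5000
After 1 (propagate distance d=12): x=0.0000 theta=0.5000
After 2 (thin lens f=13): x=0.0000 theta=0.5000
After 3 (propagate distance d=39): x=19.5000 theta=0.5000
After 4 (thin lens f=11): x=19.5000 theta=-14/11 (≈-1.2727)
After 5 (propagate distance d=19): x=-103/22 (≈-4.6818) theta=-14/11 (≈-1.2727)
After 6 (thin lens f=31): x=-103/22 (≈-4.6818) theta=-765/682 (≈-1.1217)
After 7 (propagate distance d=35 (to screen)): x=-14984/341 (≈-43.9413) theta=-765/682 (≈-1.1217)
Rounded to 4 decimal places: x = -43.9413

Answer: -43.9413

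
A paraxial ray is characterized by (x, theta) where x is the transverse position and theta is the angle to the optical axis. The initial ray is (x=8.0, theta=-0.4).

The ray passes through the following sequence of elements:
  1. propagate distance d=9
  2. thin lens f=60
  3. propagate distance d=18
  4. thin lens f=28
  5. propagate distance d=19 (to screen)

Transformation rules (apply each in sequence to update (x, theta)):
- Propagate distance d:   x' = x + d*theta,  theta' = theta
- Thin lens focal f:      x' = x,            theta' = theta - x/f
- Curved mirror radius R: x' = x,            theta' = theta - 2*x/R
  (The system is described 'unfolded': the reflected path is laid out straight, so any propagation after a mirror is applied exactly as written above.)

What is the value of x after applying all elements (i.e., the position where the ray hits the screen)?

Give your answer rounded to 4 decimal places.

Initial: x=8.0000 theta=-0.4000
After 1 (propagate distance d=9): x=4.4000 theta=-0.4000
After 2 (thin lens f=60): x=4.4000 theta=-71/150 (≈-0.4733)
After 3 (propagate distance d=18): x=-4.1200 theta=-71/150 (≈-0.4733)
After 4 (thin lens f=28): x=-4.1200 theta=-137/420 (≈-0.3262)
After 5 (propagate distance d=19 (to screen)): x=-21667/2100 (≈-10.3176) theta=-137/420 (≈-0.3262)
Rounded to 4 decimal places: x = -10.3176

Answer: -10.3176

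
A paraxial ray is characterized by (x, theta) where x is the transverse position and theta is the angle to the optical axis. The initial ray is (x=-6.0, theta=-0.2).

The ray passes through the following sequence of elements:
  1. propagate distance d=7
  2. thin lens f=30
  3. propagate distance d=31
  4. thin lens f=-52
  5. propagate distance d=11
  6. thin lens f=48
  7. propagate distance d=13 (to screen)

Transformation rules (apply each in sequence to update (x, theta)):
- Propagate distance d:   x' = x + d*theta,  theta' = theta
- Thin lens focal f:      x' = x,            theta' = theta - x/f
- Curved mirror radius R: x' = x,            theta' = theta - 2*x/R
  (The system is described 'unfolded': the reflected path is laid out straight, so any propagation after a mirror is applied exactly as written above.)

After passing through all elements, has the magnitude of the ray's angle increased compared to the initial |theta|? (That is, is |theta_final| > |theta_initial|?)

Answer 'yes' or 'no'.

Initial: x=-6.0000 theta=-0.2000
After 1 (propagate distance d=7): x=-7.4000 theta=-0.2000
After 2 (thin lens f=30): x=-7.4000 theta=7/150 (≈0.0467)
After 3 (propagate distance d=31): x=-893/150 (≈-5.9533) theta=7/150 (≈0.0467)
After 4 (thin lens f=-52): x=-893/150 (≈-5.9533) theta=-529/7800 (≈-0.0678)
After 5 (propagate distance d=11): x=-10451/1560 (≈-6.6994) theta=-529/7800 (≈-0.0678)
After 6 (thin lens f=48): x=-10451/1560 (≈-6.6994) theta=26863/374400 (≈0.0717)
After 7 (propagate distance d=13 (to screen)): x=-2159021/374400 (≈-5.7666) theta=26863/374400 (≈0.0717)
|theta_initial|=0.2000 |theta_final|=26863/374400 (≈0.0717) -> not increased

Answer: no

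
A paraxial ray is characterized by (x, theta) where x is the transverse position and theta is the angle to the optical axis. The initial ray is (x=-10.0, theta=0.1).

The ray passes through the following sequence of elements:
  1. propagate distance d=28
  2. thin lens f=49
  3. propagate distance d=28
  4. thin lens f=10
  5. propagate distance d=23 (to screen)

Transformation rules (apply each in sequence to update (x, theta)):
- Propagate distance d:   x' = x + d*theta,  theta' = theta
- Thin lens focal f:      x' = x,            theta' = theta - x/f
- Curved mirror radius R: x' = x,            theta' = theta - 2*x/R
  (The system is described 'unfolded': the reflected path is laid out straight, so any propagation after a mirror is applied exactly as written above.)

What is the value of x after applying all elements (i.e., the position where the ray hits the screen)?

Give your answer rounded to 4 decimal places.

Initial: x=-10.0000 theta=0.1000
After 1 (propagate distance d=28): x=-7.2000 theta=0.1000
After 2 (thin lens f=49): x=-7.2000 theta=121/490 (≈0.2469)
After 3 (propagate distance d=28): x=-2/7 (≈-0.2857) theta=121/490 (≈0.2469)
After 4 (thin lens f=10): x=-2/7 (≈-0.2857) theta=27/98 (≈0.2755)
After 5 (propagate distance d=23 (to screen)): x=593/98 (≈6.0510) theta=27/98 (≈0.2755)
Rounded to 4 decimal places: x = 6.0510

Answer: 6.0510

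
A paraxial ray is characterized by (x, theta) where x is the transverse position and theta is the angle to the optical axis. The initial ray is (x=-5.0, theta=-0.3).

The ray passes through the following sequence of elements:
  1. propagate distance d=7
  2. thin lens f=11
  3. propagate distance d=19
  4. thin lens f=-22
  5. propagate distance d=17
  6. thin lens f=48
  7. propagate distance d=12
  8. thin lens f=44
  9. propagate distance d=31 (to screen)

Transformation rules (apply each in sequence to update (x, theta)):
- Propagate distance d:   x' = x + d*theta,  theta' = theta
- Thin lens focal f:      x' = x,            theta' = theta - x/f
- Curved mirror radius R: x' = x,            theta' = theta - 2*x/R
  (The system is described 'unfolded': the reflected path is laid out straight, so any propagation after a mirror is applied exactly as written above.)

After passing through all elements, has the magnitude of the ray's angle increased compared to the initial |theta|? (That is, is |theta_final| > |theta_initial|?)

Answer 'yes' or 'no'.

Answer: no

Derivation:
Initial: x=-5.0000 theta=-0.3000
After 1 (propagate distance d=7): x=-7.1000 theta=-0.3000
After 2 (thin lens f=11): x=-7.1000 theta=19/55 (≈0.3455)
After 3 (propagate distance d=19): x=-59/110 (≈-0.5364) theta=19/55 (≈0.3455)
After 4 (thin lens f=-22): x=-59/110 (≈-0.5364) theta=777/2420 (≈0.3211)
After 5 (propagate distance d=17): x=11911/2420 (≈4.9219) theta=777/2420 (≈0.3211)
After 6 (thin lens f=48): x=11911/2420 (≈4.9219) theta=5077/23232 (≈0.2185)
After 7 (propagate distance d=12): x=6639/880 (≈7.5443) theta=5077/23232 (≈0.2185)
After 8 (thin lens f=44): x=6639/880 (≈7.5443) theta=1367/29040 (≈0.0471)
After 9 (propagate distance d=31 (to screen)): x=32683/3630 (≈9.0036) theta=1367/29040 (≈0.0471)
|theta_initial|=0.3000 |theta_final|=1367/29040 (≈0.0471) -> not increased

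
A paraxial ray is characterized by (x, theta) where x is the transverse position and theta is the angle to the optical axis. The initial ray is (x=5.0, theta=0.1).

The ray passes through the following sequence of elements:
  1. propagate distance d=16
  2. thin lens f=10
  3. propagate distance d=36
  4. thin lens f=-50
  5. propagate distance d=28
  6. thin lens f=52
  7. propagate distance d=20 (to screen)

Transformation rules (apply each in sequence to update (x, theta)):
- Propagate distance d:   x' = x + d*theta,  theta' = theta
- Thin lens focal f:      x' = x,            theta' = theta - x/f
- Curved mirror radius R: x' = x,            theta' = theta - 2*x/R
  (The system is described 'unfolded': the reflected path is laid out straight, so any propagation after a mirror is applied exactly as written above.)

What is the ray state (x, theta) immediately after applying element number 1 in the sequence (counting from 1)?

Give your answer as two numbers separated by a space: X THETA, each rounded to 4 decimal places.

Answer: 6.6000 0.1000

Derivation:
Initial: x=5.0000 theta=0.1000
After 1 (propagate distance d=16): x=6.6000 theta=0.1000
Rounded to 4 decimal places: x = 6.6000, theta = 0.1000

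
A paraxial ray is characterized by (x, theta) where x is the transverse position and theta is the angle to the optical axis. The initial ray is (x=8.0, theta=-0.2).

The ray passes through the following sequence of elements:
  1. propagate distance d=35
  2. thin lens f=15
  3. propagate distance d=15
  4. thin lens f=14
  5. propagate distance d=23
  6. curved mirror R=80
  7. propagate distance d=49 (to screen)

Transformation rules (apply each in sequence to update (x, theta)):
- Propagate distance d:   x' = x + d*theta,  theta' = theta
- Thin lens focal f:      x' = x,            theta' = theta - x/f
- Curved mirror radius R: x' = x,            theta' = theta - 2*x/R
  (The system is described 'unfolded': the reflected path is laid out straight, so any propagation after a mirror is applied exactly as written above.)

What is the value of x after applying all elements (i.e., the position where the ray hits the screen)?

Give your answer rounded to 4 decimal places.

Initial: x=8.0000 theta=-0.2000
After 1 (propagate distance d=35): x=1.0000 theta=-0.2000
After 2 (thin lens f=15): x=1.0000 theta=-4/15 (≈-0.2667)
After 3 (propagate distance d=15): x=-3.0000 theta=-4/15 (≈-0.2667)
After 4 (thin lens f=14): x=-3.0000 theta=-11/210 (≈-0.0524)
After 5 (propagate distance d=23): x=-883/210 (≈-4.2048) theta=-11/210 (≈-0.0524)
After 6 (curved mirror R=80): x=-883/210 (≈-4.2048) theta=443/8400 (≈0.0527)
After 7 (propagate distance d=49 (to screen)): x=-13613/8400 (≈-1.6206) theta=443/8400 (≈0.0527)
Rounded to 4 decimal places: x = -1.6206

Answer: -1.6206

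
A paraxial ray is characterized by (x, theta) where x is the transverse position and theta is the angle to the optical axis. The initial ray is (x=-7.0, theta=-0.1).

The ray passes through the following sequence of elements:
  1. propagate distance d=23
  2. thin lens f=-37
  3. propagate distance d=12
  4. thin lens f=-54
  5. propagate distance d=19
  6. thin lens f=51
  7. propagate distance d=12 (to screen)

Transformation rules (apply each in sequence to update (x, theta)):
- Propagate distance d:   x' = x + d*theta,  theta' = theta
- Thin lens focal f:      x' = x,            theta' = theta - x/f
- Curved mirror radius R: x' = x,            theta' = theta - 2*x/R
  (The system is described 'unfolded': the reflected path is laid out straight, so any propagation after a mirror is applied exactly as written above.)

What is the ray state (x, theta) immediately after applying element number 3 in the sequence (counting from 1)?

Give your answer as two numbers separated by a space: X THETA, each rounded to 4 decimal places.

Initial: x=-7.0000 theta=-0.1000
After 1 (propagate distance d=23): x=-9.3000 theta=-0.1000
After 2 (thin lens f=-37): x=-9.3000 theta=-13/37 (≈-0.3514)
After 3 (propagate distance d=12): x=-5001/370 (≈-13.5162) theta=-13/37 (≈-0.3514)
Rounded to 4 decimal places: x = -13.5162, theta = -0.3514

Answer: -13.5162 -0.3514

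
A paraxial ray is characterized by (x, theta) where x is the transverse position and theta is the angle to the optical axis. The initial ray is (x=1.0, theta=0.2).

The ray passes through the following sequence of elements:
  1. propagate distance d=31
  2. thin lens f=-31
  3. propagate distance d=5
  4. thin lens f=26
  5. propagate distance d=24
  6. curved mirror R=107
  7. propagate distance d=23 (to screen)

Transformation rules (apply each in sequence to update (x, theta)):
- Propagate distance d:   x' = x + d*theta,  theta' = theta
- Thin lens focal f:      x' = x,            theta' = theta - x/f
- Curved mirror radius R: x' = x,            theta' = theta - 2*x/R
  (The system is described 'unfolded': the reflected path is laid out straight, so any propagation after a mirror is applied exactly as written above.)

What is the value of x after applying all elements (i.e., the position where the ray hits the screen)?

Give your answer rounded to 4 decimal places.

Initial: x=1.0000 theta=0.2000
After 1 (propagate distance d=31): x=7.2000 theta=0.2000
After 2 (thin lens f=-31): x=7.2000 theta=67/155 (≈0.4323)
After 3 (propagate distance d=5): x=1451/155 (≈9.3613) theta=67/155 (≈0.4323)
After 4 (thin lens f=26): x=1451/155 (≈9.3613) theta=291/4030 (≈0.0722)
After 5 (propagate distance d=24): x=4471/403 (≈11.0943) theta=291/4030 (≈0.0722)
After 6 (curved mirror R=107): x=4471/403 (≈11.0943) theta=-58283/431210 (≈-0.1352)
After 7 (propagate distance d=23 (to screen)): x=3443461/431210 (≈7.9856) theta=-58283/431210 (≈-0.1352)
Rounded to 4 decimal places: x = 7.9856

Answer: 7.9856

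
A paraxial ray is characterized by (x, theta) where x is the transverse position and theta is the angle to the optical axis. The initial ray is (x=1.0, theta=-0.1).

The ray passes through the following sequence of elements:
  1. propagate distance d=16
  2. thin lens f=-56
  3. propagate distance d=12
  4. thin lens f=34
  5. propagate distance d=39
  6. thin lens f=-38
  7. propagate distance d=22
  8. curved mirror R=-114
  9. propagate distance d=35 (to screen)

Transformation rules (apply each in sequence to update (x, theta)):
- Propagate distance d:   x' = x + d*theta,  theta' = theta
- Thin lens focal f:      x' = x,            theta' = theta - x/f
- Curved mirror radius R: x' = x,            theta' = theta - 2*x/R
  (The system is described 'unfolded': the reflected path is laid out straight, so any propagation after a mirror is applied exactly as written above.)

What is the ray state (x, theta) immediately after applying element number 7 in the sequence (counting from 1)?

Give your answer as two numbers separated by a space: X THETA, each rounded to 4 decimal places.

Initial: x=1.0000 theta=-0.1000
After 1 (propagate distance d=16): x=-0.6000 theta=-0.1000
After 2 (thin lens f=-56): x=-0.6000 theta=-31/280 (≈-0.1107)
After 3 (propagate distance d=12): x=-27/14 (≈-1.9286) theta=-31/280 (≈-0.1107)
After 4 (thin lens f=34): x=-27/14 (≈-1.9286) theta=-257/4760 (≈-0.0540)
After 5 (propagate distance d=39): x=-19203/4760 (≈-4.0342) theta=-257/4760 (≈-0.0540)
After 6 (thin lens f=-38): x=-19203/4760 (≈-4.0342) theta=-28969/180880 (≈-0.1602)
After 7 (propagate distance d=22): x=-170879/22610 (≈-7.5577) theta=-28969/180880 (≈-0.1602)
Rounded to 4 decimal places: x = -7.5577, theta = -0.1602

Answer: -7.5577 -0.1602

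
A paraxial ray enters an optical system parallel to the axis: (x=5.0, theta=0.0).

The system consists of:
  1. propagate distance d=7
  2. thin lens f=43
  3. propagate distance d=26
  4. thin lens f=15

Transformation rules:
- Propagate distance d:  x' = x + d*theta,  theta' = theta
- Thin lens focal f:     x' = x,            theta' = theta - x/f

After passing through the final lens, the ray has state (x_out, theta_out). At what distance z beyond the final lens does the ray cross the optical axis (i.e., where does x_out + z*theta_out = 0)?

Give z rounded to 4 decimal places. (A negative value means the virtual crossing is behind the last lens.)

Answer: 7.9688

Derivation:
Initial: x=5.0000 theta=0.0000
After 1 (propagate distance d=7): x=5.0000 theta=0.0000
After 2 (thin lens f=43): x=5.0000 theta=-5/43 (≈-0.1163)
After 3 (propagate distance d=26): x=85/43 (≈1.9767) theta=-5/43 (≈-0.1163)
After 4 (thin lens f=15): x=85/43 (≈1.9767) theta=-32/129 (≈-0.2481)
z_focus = -x_out/theta_out = -(85/43)/(-32/129) = 255/32 ≈ 7.9688
Rounded to 4 decimal places: z = 7.9688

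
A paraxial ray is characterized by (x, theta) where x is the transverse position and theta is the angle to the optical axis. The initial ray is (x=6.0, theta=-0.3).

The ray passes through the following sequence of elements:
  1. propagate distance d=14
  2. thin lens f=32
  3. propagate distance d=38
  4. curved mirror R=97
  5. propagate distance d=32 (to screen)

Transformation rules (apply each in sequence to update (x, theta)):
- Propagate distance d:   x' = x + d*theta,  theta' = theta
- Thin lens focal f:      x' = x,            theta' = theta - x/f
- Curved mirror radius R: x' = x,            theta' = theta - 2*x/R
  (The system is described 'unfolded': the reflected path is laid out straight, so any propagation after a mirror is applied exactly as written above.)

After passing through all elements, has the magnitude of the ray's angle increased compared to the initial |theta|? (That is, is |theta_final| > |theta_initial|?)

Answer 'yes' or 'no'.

Initial: x=6.0000 theta=-0.3000
After 1 (propagate distance d=14): x=1.8000 theta=-0.3000
After 2 (thin lens f=32): x=1.8000 theta=-57/160 (≈-0.3563)
After 3 (propagate distance d=38): x=-11.7375 theta=-57/160 (≈-0.3563)
After 4 (curved mirror R=97): x=-11.7375 theta=-1773/15520 (≈-0.1142)
After 5 (propagate distance d=32 (to screen)): x=-119451/7760 (≈-15.3932) theta=-1773/15520 (≈-0.1142)
|theta_initial|=0.3000 |theta_final|=1773/15520 (≈0.1142) -> not increased

Answer: no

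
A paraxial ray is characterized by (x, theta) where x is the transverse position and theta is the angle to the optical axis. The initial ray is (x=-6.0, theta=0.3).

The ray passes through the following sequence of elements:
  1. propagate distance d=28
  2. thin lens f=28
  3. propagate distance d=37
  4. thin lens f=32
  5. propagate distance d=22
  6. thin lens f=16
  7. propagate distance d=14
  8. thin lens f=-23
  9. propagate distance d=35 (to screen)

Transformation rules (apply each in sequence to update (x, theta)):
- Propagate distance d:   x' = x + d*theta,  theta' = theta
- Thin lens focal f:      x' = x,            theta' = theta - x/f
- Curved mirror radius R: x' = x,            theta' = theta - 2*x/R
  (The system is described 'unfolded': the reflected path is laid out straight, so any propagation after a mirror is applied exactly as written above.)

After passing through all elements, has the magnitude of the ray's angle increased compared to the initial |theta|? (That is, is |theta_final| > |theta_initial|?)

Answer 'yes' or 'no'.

Initial: x=-6.0000 theta=0.3000
After 1 (propagate distance d=28): x=2.4000 theta=0.3000
After 2 (thin lens f=28): x=2.4000 theta=3/14 (≈0.2143)
After 3 (propagate distance d=37): x=723/70 (≈10.3286) theta=3/14 (≈0.2143)
After 4 (thin lens f=32): x=723/70 (≈10.3286) theta=-243/2240 (≈-0.1085)
After 5 (propagate distance d=22): x=1779/224 (≈7.9420) theta=-243/2240 (≈-0.1085)
After 6 (thin lens f=16): x=1779/224 (≈7.9420) theta=-10839/17920 (≈-0.6049)
After 7 (propagate distance d=14): x=-4713/8960 (≈-0.5260) theta=-10839/17920 (≈-0.6049)
After 8 (thin lens f=-23): x=-4713/8960 (≈-0.5260) theta=-258723/412160 (≈-0.6277)
After 9 (propagate distance d=35 (to screen)): x=-9272103/412160 (≈-22.4964) theta=-258723/412160 (≈-0.6277)
|theta_initial|=0.3000 |theta_final|=258723/412160 (≈0.6277) -> increased

Answer: yes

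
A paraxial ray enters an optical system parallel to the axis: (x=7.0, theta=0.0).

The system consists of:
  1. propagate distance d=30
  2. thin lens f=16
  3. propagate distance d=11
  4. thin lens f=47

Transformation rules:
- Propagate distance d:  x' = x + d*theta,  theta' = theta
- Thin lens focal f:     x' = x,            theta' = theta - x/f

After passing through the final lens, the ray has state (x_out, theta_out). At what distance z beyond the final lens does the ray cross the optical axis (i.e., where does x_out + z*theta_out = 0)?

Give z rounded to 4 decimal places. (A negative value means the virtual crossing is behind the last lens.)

Answer: 4.5192

Derivation:
Initial: x=7.0000 theta=0.0000
After 1 (propagate distance d=30): x=7.0000 theta=0.0000
After 2 (thin lens f=16): x=7.0000 theta=-0.4375
After 3 (propagate distance d=11): x=2.1875 theta=-0.4375
After 4 (thin lens f=47): x=2.1875 theta=-91/188 (≈-0.4840)
z_focus = -x_out/theta_out = -(2.1875)/(-91/188) = 235/52 ≈ 4.5192
Rounded to 4 decimal places: z = 4.5192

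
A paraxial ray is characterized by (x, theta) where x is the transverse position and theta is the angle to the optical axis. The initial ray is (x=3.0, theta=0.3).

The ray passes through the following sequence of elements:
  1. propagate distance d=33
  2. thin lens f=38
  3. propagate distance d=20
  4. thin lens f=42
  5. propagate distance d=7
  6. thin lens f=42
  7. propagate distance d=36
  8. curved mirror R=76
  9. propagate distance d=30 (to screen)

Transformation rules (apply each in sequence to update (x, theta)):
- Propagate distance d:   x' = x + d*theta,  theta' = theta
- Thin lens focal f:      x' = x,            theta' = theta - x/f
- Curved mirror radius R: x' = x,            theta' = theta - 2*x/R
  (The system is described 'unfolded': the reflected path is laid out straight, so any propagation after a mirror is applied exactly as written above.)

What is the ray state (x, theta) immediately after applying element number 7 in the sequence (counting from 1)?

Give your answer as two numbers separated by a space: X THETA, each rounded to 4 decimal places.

Answer: -10.3992 -0.5615

Derivation:
Initial: x=3.0000 theta=0.3000
After 1 (propagate distance d=33): x=12.9000 theta=0.3000
After 2 (thin lens f=38): x=12.9000 theta=-3/76 (≈-0.0395)
After 3 (propagate distance d=20): x=2301/190 (≈12.1105) theta=-3/76 (≈-0.0395)
After 4 (thin lens f=42): x=2301/190 (≈12.1105) theta=-218/665 (≈-0.3278)
After 5 (propagate distance d=7): x=373/38 (≈9.8158) theta=-218/665 (≈-0.3278)
After 6 (thin lens f=42): x=373/38 (≈9.8158) theta=-4481/7980 (≈-0.5615)
After 7 (propagate distance d=36): x=-13831/1330 (≈-10.3992) theta=-4481/7980 (≈-0.5615)
Rounded to 4 decimal places: x = -10.3992, theta = -0.5615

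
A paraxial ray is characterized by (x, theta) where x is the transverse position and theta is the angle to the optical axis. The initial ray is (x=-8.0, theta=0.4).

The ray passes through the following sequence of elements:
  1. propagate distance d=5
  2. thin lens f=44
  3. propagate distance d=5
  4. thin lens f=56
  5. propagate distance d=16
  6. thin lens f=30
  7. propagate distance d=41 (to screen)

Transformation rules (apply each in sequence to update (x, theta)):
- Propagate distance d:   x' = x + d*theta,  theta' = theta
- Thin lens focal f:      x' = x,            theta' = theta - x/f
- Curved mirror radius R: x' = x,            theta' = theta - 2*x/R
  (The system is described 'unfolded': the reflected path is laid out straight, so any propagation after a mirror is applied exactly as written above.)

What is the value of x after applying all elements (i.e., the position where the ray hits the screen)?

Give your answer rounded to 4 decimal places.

Answer: 22.1427

Derivation:
Initial: x=-8.0000 theta=0.4000
After 1 (propagate distance d=5): x=-6.0000 theta=0.4000
After 2 (thin lens f=44): x=-6.0000 theta=59/110 (≈0.5364)
After 3 (propagate distance d=5): x=-73/22 (≈-3.3182) theta=59/110 (≈0.5364)
After 4 (thin lens f=56): x=-73/22 (≈-3.3182) theta=3669/6160 (≈0.5956)
After 5 (propagate distance d=16): x=4783/770 (≈6.2117) theta=3669/6160 (≈0.5956)
After 6 (thin lens f=30): x=4783/770 (≈6.2117) theta=5129/13200 (≈0.3886)
After 7 (propagate distance d=41 (to screen)): x=2045983/92400 (≈22.1427) theta=5129/13200 (≈0.3886)
Rounded to 4 decimal places: x = 22.1427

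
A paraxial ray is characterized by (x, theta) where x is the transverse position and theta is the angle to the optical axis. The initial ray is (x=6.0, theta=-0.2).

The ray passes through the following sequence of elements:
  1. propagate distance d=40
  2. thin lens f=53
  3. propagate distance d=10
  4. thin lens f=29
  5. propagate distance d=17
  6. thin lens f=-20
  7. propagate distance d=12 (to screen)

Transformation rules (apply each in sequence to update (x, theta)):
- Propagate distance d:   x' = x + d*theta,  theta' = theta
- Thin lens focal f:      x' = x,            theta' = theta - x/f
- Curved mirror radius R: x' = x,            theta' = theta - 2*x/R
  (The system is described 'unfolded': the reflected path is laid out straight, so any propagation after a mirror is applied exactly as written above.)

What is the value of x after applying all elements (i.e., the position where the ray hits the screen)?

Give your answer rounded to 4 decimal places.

Initial: x=6.0000 theta=-0.2000
After 1 (propagate distance d=40): x=-2.0000 theta=-0.2000
After 2 (thin lens f=53): x=-2.0000 theta=-43/265 (≈-0.1623)
After 3 (propagate distance d=10): x=-192/53 (≈-3.6226) theta=-43/265 (≈-0.1623)
After 4 (thin lens f=29): x=-192/53 (≈-3.6226) theta=-287/7685 (≈-0.0373)
After 5 (propagate distance d=17): x=-32719/7685 (≈-4.2575) theta=-287/7685 (≈-0.0373)
After 6 (thin lens f=-20): x=-32719/7685 (≈-4.2575) theta=-38459/153700 (≈-0.2502)
After 7 (propagate distance d=12 (to screen)): x=-278972/38425 (≈-7.2602) theta=-38459/153700 (≈-0.2502)
Rounded to 4 decimal places: x = -7.2602

Answer: -7.2602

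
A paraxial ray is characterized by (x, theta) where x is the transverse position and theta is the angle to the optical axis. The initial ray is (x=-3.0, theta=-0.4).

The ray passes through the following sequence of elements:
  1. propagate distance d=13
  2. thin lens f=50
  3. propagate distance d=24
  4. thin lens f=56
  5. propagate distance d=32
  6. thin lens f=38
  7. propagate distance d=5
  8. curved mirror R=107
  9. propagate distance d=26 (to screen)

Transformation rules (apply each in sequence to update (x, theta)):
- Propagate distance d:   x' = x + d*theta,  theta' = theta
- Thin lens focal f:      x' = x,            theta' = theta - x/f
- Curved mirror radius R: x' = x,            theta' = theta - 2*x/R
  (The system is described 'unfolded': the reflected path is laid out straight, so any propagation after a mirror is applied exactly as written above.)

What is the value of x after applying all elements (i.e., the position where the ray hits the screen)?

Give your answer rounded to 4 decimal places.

Initial: x=-3.0000 theta=-0.4000
After 1 (propagate distance d=13): x=-8.2000 theta=-0.4000
After 2 (thin lens f=50): x=-8.2000 theta=-0.2360
After 3 (propagate distance d=24): x=-13.8640 theta=-0.2360
After 4 (thin lens f=56): x=-13.8640 theta=81/7000 (≈0.0116)
After 5 (propagate distance d=32): x=-11807/875 (≈-13.4937) theta=81/7000 (≈0.0116)
After 6 (thin lens f=38): x=-11807/875 (≈-13.4937) theta=48767/133000 (≈0.3667)
After 7 (propagate distance d=5): x=-221547/19000 (≈-11.6604) theta=48767/133000 (≈0.3667)
After 8 (curved mirror R=107): x=-221547/19000 (≈-11.6604) theta=8319727/14231000 (≈0.5846)
After 9 (propagate distance d=26 (to screen)): x=50374199/14231000 (≈3.5398) theta=8319727/14231000 (≈0.5846)
Rounded to 4 decimal places: x = 3.5398

Answer: 3.5398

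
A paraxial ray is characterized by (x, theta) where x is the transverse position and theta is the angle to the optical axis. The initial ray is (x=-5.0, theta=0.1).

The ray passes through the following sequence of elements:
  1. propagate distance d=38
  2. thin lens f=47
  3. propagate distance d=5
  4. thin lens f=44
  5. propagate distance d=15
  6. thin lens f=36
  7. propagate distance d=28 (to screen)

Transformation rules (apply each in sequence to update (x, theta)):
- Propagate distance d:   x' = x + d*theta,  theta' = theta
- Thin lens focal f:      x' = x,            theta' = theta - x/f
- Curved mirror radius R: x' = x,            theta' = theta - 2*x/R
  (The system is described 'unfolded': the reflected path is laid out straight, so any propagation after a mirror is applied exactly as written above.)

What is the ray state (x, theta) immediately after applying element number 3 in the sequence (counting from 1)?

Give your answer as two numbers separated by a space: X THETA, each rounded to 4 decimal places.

Initial: x=-5.0000 theta=0.1000
After 1 (propagate distance d=38): x=-1.2000 theta=0.1000
After 2 (thin lens f=47): x=-1.2000 theta=59/470 (≈0.1255)
After 3 (propagate distance d=5): x=-269/470 (≈-0.5723) theta=59/470 (≈0.1255)
Rounded to 4 decimal places: x = -0.5723, theta = 0.1255

Answer: -0.5723 0.1255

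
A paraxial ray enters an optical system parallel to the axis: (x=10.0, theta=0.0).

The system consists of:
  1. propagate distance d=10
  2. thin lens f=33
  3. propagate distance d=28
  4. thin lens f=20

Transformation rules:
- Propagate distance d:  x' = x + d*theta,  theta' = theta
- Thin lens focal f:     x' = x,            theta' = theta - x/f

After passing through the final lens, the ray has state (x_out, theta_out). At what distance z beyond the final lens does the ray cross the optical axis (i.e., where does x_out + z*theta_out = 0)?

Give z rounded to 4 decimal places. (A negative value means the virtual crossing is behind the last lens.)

Initial: x=10.0000 theta=0.0000
After 1 (propagate distance d=10): x=10.0000 theta=0.0000
After 2 (thin lens f=33): x=10.0000 theta=-10/33 (≈-0.3030)
After 3 (propagate distance d=28): x=50/33 (≈1.5152) theta=-10/33 (≈-0.3030)
After 4 (thin lens f=20): x=50/33 (≈1.5152) theta=-25/66 (≈-0.3788)
z_focus = -x_out/theta_out = -(50/33)/(-25/66) = 4.0000
Rounded to 4 decimal places: z = 4.0000

Answer: 4.0000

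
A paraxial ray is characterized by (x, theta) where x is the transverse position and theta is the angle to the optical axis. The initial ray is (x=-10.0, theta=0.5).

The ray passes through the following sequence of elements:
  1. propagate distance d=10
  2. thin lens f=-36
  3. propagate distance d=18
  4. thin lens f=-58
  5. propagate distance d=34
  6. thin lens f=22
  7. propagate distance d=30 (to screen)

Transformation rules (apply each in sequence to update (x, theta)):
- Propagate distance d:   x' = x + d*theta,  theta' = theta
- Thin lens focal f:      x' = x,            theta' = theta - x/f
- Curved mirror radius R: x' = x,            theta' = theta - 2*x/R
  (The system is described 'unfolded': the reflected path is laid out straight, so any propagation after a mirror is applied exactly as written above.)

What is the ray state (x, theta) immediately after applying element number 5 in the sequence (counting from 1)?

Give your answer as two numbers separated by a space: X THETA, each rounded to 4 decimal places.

Answer: 14.6571 0.3870

Derivation:
Initial: x=-10.0000 theta=0.5000
After 1 (propagate distance d=10): x=-5.0000 theta=0.5000
After 2 (thin lens f=-36): x=-5.0000 theta=13/36 (≈0.3611)
After 3 (propagate distance d=18): x=1.5000 theta=13/36 (≈0.3611)
After 4 (thin lens f=-58): x=1.5000 theta=101/261 (≈0.3870)
After 5 (propagate distance d=34): x=7651/522 (≈14.6571) theta=101/261 (≈0.3870)
Rounded to 4 decimal places: x = 14.6571, theta = 0.3870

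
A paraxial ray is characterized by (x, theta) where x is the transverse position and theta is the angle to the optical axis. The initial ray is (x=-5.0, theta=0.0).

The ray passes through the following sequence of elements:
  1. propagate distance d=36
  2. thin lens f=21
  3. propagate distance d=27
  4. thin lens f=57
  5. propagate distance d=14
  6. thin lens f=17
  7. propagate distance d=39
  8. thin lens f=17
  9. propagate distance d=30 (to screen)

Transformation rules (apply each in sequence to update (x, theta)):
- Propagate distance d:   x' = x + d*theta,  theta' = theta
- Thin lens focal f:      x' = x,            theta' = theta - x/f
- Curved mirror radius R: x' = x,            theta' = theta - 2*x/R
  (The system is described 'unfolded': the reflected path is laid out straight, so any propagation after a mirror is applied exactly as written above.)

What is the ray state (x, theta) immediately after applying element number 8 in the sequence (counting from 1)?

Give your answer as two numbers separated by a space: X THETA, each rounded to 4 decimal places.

Initial: x=-5.0000 theta=0.0000
After 1 (propagate distance d=36): x=-5.0000 theta=0.0000
After 2 (thin lens f=21): x=-5.0000 theta=5/21 (≈0.2381)
After 3 (propagate distance d=27): x=10/7 (≈1.4286) theta=5/21 (≈0.2381)
After 4 (thin lens f=57): x=10/7 (≈1.4286) theta=85/399 (≈0.2130)
After 5 (propagate distance d=14): x=1760/399 (≈4.4110) theta=85/399 (≈0.2130)
After 6 (thin lens f=17): x=1760/399 (≈4.4110) theta=-15/323 (≈-0.0464)
After 7 (propagate distance d=39): x=17635/6783 (≈2.5999) theta=-15/323 (≈-0.0464)
After 8 (thin lens f=17): x=17635/6783 (≈2.5999) theta=-1210/6069 (≈-0.1994)
Rounded to 4 decimal places: x = 2.5999, theta = -0.1994

Answer: 2.5999 -0.1994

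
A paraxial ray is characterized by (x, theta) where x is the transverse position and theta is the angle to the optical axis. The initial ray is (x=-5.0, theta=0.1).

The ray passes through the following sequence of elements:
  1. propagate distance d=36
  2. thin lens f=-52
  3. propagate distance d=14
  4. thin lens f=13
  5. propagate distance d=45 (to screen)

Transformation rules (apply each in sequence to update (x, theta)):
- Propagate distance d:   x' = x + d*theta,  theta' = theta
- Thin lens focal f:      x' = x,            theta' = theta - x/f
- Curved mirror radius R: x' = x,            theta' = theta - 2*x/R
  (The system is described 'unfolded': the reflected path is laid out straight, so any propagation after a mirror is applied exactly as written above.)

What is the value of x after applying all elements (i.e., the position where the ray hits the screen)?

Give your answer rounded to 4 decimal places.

Initial: x=-5.0000 theta=0.1000
After 1 (propagate distance d=36): x=-1.4000 theta=0.1000
After 2 (thin lens f=-52): x=-1.4000 theta=19/260 (≈0.0731)
After 3 (propagate distance d=14): x=-49/130 (≈-0.3769) theta=19/260 (≈0.0731)
After 4 (thin lens f=13): x=-49/130 (≈-0.3769) theta=69/676 (≈0.1021)
After 5 (propagate distance d=45 (to screen)): x=14251/3380 (≈4.2163) theta=69/676 (≈0.1021)
Rounded to 4 decimal places: x = 4.2163

Answer: 4.2163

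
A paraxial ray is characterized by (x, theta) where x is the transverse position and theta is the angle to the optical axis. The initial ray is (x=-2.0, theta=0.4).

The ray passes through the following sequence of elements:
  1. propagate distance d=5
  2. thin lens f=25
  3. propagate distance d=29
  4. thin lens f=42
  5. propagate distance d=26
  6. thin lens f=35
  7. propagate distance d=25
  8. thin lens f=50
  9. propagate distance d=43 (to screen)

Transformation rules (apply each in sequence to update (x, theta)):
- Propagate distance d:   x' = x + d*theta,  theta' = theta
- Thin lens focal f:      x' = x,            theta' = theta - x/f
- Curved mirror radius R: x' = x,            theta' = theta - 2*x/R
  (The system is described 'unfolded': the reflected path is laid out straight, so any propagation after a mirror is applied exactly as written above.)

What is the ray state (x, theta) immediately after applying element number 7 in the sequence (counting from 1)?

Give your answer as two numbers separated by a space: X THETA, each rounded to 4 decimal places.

Initial: x=-2.0000 theta=0.4000
After 1 (propagate distance d=5): x=0.0000 theta=0.4000
After 2 (thin lens f=25): x=0.0000 theta=0.4000
After 3 (propagate distance d=29): x=11.6000 theta=0.4000
After 4 (thin lens f=42): x=11.6000 theta=13/105 (≈0.1238)
After 5 (propagate distance d=26): x=1556/105 (≈14.8190) theta=13/105 (≈0.1238)
After 6 (thin lens f=35): x=1556/105 (≈14.8190) theta=-367/1225 (≈-0.2996)
After 7 (propagate distance d=25): x=5387/735 (≈7.3293) theta=-367/1225 (≈-0.2996)
Rounded to 4 decimal places: x = 7.3293, theta = -0.2996

Answer: 7.3293 -0.2996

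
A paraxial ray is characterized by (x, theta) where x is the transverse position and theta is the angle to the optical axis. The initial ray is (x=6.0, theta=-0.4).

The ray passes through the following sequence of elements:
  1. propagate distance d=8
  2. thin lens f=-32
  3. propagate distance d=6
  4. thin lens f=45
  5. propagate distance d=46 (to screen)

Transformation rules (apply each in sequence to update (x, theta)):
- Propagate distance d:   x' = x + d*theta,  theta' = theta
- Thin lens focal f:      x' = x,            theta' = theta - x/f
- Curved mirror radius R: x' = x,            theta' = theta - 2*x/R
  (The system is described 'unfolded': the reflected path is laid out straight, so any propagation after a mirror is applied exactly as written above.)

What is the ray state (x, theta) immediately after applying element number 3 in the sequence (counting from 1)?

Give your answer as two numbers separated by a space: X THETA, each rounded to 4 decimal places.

Initial: x=6.0000 theta=-0.4000
After 1 (propagate distance d=8): x=2.8000 theta=-0.4000
After 2 (thin lens f=-32): x=2.8000 theta=-0.3125
After 3 (propagate distance d=6): x=0.9250 theta=-0.3125
Rounded to 4 decimal places: x = 0.9250, theta = -0.3125

Answer: 0.9250 -0.3125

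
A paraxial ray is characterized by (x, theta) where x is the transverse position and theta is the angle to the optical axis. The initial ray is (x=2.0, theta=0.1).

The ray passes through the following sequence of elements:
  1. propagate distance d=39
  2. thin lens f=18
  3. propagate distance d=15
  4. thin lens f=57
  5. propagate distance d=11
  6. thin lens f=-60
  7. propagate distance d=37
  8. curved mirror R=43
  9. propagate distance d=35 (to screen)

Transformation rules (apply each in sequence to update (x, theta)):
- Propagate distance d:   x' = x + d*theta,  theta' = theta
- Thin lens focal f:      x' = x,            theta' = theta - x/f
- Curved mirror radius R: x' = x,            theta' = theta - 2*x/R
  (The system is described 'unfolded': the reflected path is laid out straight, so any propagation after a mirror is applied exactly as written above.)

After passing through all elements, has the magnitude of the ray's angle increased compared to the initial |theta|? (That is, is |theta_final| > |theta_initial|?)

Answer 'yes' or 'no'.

Answer: yes

Derivation:
Initial: x=2.0000 theta=0.1000
After 1 (propagate distance d=39): x=5.9000 theta=0.1000
After 2 (thin lens f=18): x=5.9000 theta=-41/180 (≈-0.2278)
After 3 (propagate distance d=15): x=149/60 (≈2.4833) theta=-41/180 (≈-0.2278)
After 4 (thin lens f=57): x=149/60 (≈2.4833) theta=-232/855 (≈-0.2713)
After 5 (propagate distance d=11): x=-343/684 (≈-0.5015) theta=-232/855 (≈-0.2713)
After 6 (thin lens f=-60): x=-343/684 (≈-0.5015) theta=-11479/41040 (≈-0.2797)
After 7 (propagate distance d=37): x=-23437/2160 (≈-10.8505) theta=-11479/41040 (≈-0.2797)
After 8 (curved mirror R=43): x=-23437/2160 (≈-10.8505) theta=397009/1764720 (≈0.2250)
After 9 (propagate distance d=35 (to screen)): x=-2626357/882360 (≈-2.9765) theta=397009/1764720 (≈0.2250)
|theta_initial|=0.1000 |theta_final|=397009/1764720 (≈0.2250) -> increased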